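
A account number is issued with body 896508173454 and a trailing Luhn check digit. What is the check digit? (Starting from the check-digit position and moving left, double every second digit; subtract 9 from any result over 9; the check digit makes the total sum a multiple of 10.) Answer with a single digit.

Partial digits right→left: 4 5 4 3 7 1 8 0 5 6 9 8
Double every second digit counting from the check-digit position (so the 1st, 3rd, 5th, ... of the partial from the right).
  doubled (with −9 where >9): 8 8 5 7 1 9 → sum 38
  kept as-is: 5 3 1 0 6 8 → sum 23
Total = 38 + 23 = 61.
Check digit = (10 − (61 mod 10)) mod 10 = 9.

9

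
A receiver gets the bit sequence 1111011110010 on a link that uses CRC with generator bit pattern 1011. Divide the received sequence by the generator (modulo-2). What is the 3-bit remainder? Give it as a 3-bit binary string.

001

Modulo-2 division of 1111011110010 by 1011:
  pos 0: 1111 XOR 1011 = 0100
  pos 1: 1000 XOR 1011 = 0011
  pos 3: 1111 XOR 1011 = 0100
  pos 4: 1001 XOR 1011 = 0010
  pos 6: 1010 XOR 1011 = 0001
  pos 9: 1010 XOR 1011 = 0001
Remainder = 001 (nonzero — an error is detected).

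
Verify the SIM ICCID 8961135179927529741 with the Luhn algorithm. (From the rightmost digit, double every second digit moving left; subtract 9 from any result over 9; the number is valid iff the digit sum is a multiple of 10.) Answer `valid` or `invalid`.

From the right, keep odd positions and double even positions (subtract 9 from any doubled value over 9):
  doubled (positions 2,4,...): 8 9 1 4 9 2 6 2 9 → sum 50
  kept (positions 1,3,...): 1 7 2 7 9 7 5 1 6 8 → sum 53
Total = 103.
103 mod 10 = 3, so the number is invalid.

invalid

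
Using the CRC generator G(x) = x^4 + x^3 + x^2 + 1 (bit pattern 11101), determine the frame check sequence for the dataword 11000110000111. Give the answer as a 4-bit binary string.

Append 4 zeros: 110001100001110000. Divide by 11101 (XOR where the leading bit is 1):
  pos 0: 11000 XOR 11101 = 00101
  pos 2: 10111 XOR 11101 = 01010
  pos 3: 10100 XOR 11101 = 01001
  pos 4: 10010 XOR 11101 = 01111
  pos 5: 11110 XOR 11101 = 00011
  pos 8: 11011 XOR 11101 = 00110
  pos 10: 11010 XOR 11101 = 00111
  pos 12: 11100 XOR 11101 = 00001
Remainder (last 4 bits) = 0010. This is the CRC / FCS.

0010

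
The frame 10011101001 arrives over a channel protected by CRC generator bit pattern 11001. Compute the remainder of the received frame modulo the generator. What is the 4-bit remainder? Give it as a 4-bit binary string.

Modulo-2 division of 10011101001 by 11001:
  pos 0: 10011 XOR 11001 = 01010
  pos 1: 10101 XOR 11001 = 01100
  pos 2: 11000 XOR 11001 = 00001
  pos 6: 11001 XOR 11001 = 00000
Remainder = 0000 (zero — the frame passes the CRC check).

0000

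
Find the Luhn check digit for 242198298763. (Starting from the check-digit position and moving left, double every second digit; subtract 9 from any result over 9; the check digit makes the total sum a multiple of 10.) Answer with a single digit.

4

Partial digits right→left: 3 6 7 8 9 2 8 9 1 2 4 2
Double every second digit counting from the check-digit position (so the 1st, 3rd, 5th, ... of the partial from the right).
  doubled (with −9 where >9): 6 5 9 7 2 8 → sum 37
  kept as-is: 6 8 2 9 2 2 → sum 29
Total = 37 + 29 = 66.
Check digit = (10 − (66 mod 10)) mod 10 = 4.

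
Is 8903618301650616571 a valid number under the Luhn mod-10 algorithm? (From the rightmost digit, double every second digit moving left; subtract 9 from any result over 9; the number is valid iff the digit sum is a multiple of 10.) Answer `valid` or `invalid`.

invalid

From the right, keep odd positions and double even positions (subtract 9 from any doubled value over 9):
  doubled (positions 2,4,...): 5 3 3 1 2 6 2 6 9 → sum 37
  kept (positions 1,3,...): 1 5 1 0 6 0 8 6 0 8 → sum 35
Total = 72.
72 mod 10 = 2, so the number is invalid.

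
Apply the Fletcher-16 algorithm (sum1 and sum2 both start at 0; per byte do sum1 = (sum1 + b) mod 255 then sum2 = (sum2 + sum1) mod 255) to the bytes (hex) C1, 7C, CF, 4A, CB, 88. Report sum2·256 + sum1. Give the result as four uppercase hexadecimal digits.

37AC

Running sums (mod 255):
  after byte 0 (C1): sum1=193, sum2=193
  after byte 1 (7C): sum1=62, sum2=0
  after byte 2 (CF): sum1=14, sum2=14
  after byte 3 (4A): sum1=88, sum2=102
  after byte 4 (CB): sum1=36, sum2=138
  after byte 5 (88): sum1=172, sum2=55
Checksum = sum2·256 + sum1 = 55·256 + 172 = 14252 = 0x37AC.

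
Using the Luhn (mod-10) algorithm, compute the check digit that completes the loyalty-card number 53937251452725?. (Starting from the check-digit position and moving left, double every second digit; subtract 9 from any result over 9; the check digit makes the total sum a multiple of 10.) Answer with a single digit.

1

Partial digits right→left: 5 2 7 2 5 4 1 5 2 7 3 9 3 5
Double every second digit counting from the check-digit position (so the 1st, 3rd, 5th, ... of the partial from the right).
  doubled (with −9 where >9): 1 5 1 2 4 6 6 → sum 25
  kept as-is: 2 2 4 5 7 9 5 → sum 34
Total = 25 + 34 = 59.
Check digit = (10 − (59 mod 10)) mod 10 = 1.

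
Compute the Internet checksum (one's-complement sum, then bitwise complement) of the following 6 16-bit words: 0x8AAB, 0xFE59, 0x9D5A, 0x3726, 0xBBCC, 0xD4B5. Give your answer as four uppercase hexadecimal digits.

11F7

One's-complement addition (fold any carry out of bit 15 back into bit 0):
  0x8AAB + 0xFE59 = 0x18904 → wrap carry → 0x8905
  0x8905 + 0x9D5A = 0x1265F → wrap carry → 0x2660
  0x2660 + 0x3726 = 0x05D86
  0x5D86 + 0xBBCC = 0x11952 → wrap carry → 0x1953
  0x1953 + 0xD4B5 = 0x0EE08
One's-complement sum = 0xEE08.
Checksum = ~0xEE08 & 0xFFFF = 0x11F7.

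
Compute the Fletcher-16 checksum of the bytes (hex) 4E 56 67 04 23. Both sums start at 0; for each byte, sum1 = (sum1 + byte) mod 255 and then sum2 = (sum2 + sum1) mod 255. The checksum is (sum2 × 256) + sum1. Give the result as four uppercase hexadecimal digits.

4233

Running sums (mod 255):
  after byte 0 (4E): sum1=78, sum2=78
  after byte 1 (56): sum1=164, sum2=242
  after byte 2 (67): sum1=12, sum2=254
  after byte 3 (04): sum1=16, sum2=15
  after byte 4 (23): sum1=51, sum2=66
Checksum = sum2·256 + sum1 = 66·256 + 51 = 16947 = 0x4233.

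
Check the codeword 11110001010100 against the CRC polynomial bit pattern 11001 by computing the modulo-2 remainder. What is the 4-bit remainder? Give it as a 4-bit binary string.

Modulo-2 division of 11110001010100 by 11001:
  pos 0: 11110 XOR 11001 = 00111
  pos 2: 11100 XOR 11001 = 00101
  pos 4: 10110 XOR 11001 = 01111
  pos 5: 11111 XOR 11001 = 00110
  pos 7: 11001 XOR 11001 = 00000
Remainder = 0000 (zero — the frame passes the CRC check).

0000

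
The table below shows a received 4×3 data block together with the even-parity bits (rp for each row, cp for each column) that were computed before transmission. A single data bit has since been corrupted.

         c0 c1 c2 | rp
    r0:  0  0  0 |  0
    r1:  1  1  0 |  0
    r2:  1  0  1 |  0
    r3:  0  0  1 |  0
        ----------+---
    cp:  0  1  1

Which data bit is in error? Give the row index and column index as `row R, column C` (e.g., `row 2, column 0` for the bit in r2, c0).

Recompute each row's even parity and compare to rp:
  r0: data parity 0, sent rp 0 → ok
  r1: data parity 0, sent rp 0 → ok
  r2: data parity 0, sent rp 0 → ok
  r3: data parity 1, sent rp 0 → mismatch
Recompute each column's even parity and compare to cp:
  c0: data parity 0, sent cp 0 → ok
  c1: data parity 1, sent cp 1 → ok
  c2: data parity 0, sent cp 1 → mismatch
Exactly one row (r3) and one column (c2) fail → the flipped bit is at their intersection.

row 3, column 2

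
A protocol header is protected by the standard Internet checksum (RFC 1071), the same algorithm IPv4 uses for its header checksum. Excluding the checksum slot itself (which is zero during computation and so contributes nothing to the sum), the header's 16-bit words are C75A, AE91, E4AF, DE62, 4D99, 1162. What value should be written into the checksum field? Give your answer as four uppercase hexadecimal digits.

6805

One's-complement addition (fold any carry out of bit 15 back into bit 0):
  0xC75A + 0xAE91 = 0x175EB → wrap carry → 0x75EC
  0x75EC + 0xE4AF = 0x15A9B → wrap carry → 0x5A9C
  0x5A9C + 0xDE62 = 0x138FE → wrap carry → 0x38FF
  0x38FF + 0x4D99 = 0x08698
  0x8698 + 0x1162 = 0x097FA
One's-complement sum = 0x97FA.
Checksum = ~0x97FA & 0xFFFF = 0x6805.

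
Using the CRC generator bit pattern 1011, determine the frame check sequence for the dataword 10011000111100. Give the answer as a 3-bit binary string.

111

Append 3 zeros: 10011000111100000. Divide by 1011 (XOR where the leading bit is 1):
  pos 0: 1001 XOR 1011 = 0010
  pos 2: 1010 XOR 1011 = 0001
  pos 5: 1001 XOR 1011 = 0010
  pos 7: 1011 XOR 1011 = 0000
  pos 11: 1000 XOR 1011 = 0011
  pos 13: 1100 XOR 1011 = 0111
Remainder (last 3 bits) = 111. This is the CRC / FCS.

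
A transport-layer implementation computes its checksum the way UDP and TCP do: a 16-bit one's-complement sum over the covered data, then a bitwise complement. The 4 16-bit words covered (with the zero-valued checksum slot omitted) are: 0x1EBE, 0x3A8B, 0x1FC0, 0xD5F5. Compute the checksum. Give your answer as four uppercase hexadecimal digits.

B100

One's-complement addition (fold any carry out of bit 15 back into bit 0):
  0x1EBE + 0x3A8B = 0x05949
  0x5949 + 0x1FC0 = 0x07909
  0x7909 + 0xD5F5 = 0x14EFE → wrap carry → 0x4EFF
One's-complement sum = 0x4EFF.
Checksum = ~0x4EFF & 0xFFFF = 0xB100.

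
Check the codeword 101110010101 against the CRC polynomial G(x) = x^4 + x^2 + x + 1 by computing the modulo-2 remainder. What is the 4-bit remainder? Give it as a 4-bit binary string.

Modulo-2 division of 101110010101 by 10111:
  pos 0: 10111 XOR 10111 = 00000
  pos 7: 10101 XOR 10111 = 00010
Remainder = 0010 (nonzero — an error is detected).

0010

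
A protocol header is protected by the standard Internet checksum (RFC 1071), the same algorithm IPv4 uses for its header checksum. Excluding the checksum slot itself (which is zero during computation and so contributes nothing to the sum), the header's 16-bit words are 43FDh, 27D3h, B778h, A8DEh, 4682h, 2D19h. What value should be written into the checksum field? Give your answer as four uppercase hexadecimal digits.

One's-complement addition (fold any carry out of bit 15 back into bit 0):
  0x43FD + 0x27D3 = 0x06BD0
  0x6BD0 + 0xB778 = 0x12348 → wrap carry → 0x2349
  0x2349 + 0xA8DE = 0x0CC27
  0xCC27 + 0x4682 = 0x112A9 → wrap carry → 0x12AA
  0x12AA + 0x2D19 = 0x03FC3
One's-complement sum = 0x3FC3.
Checksum = ~0x3FC3 & 0xFFFF = 0xC03C.

C03C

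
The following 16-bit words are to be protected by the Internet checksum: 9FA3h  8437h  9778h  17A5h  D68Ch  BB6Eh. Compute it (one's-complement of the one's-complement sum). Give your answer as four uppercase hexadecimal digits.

One's-complement addition (fold any carry out of bit 15 back into bit 0):
  0x9FA3 + 0x8437 = 0x123DA → wrap carry → 0x23DB
  0x23DB + 0x9778 = 0x0BB53
  0xBB53 + 0x17A5 = 0x0D2F8
  0xD2F8 + 0xD68C = 0x1A984 → wrap carry → 0xA985
  0xA985 + 0xBB6E = 0x164F3 → wrap carry → 0x64F4
One's-complement sum = 0x64F4.
Checksum = ~0x64F4 & 0xFFFF = 0x9B0B.

9B0B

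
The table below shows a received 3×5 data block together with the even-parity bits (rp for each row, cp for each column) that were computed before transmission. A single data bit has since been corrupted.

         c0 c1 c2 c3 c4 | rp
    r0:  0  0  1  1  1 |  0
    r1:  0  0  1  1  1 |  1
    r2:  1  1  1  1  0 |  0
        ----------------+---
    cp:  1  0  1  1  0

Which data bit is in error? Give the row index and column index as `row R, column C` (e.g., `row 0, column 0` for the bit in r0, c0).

Recompute each row's even parity and compare to rp:
  r0: data parity 1, sent rp 0 → mismatch
  r1: data parity 1, sent rp 1 → ok
  r2: data parity 0, sent rp 0 → ok
Recompute each column's even parity and compare to cp:
  c0: data parity 1, sent cp 1 → ok
  c1: data parity 1, sent cp 0 → mismatch
  c2: data parity 1, sent cp 1 → ok
  c3: data parity 1, sent cp 1 → ok
  c4: data parity 0, sent cp 0 → ok
Exactly one row (r0) and one column (c1) fail → the flipped bit is at their intersection.

row 0, column 1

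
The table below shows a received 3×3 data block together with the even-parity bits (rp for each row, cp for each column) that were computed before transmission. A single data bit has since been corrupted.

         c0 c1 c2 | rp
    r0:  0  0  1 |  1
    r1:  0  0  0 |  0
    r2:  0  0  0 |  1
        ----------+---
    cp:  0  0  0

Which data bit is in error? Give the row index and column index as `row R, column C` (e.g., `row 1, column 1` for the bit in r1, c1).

row 2, column 2

Recompute each row's even parity and compare to rp:
  r0: data parity 1, sent rp 1 → ok
  r1: data parity 0, sent rp 0 → ok
  r2: data parity 0, sent rp 1 → mismatch
Recompute each column's even parity and compare to cp:
  c0: data parity 0, sent cp 0 → ok
  c1: data parity 0, sent cp 0 → ok
  c2: data parity 1, sent cp 0 → mismatch
Exactly one row (r2) and one column (c2) fail → the flipped bit is at their intersection.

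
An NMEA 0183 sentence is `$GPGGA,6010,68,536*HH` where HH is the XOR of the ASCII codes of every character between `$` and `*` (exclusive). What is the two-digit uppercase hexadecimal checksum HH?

43

XOR the ASCII codes of the payload characters:
  'G' = 0x47 → acc = 0x47
  'P' = 0x50 → acc = 0x17
  'G' = 0x47 → acc = 0x50
  'G' = 0x47 → acc = 0x17
  'A' = 0x41 → acc = 0x56
  ',' = 0x2C → acc = 0x7A
  '6' = 0x36 → acc = 0x4C
  '0' = 0x30 → acc = 0x7C
  '1' = 0x31 → acc = 0x4D
  '0' = 0x30 → acc = 0x7D
  ',' = 0x2C → acc = 0x51
  '6' = 0x36 → acc = 0x67
  '8' = 0x38 → acc = 0x5F
  ',' = 0x2C → acc = 0x73
  '5' = 0x35 → acc = 0x46
  '3' = 0x33 → acc = 0x75
  '6' = 0x36 → acc = 0x43
Checksum = 0x43.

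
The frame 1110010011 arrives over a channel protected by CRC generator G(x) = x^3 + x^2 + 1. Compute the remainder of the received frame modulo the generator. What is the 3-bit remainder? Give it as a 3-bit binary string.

011

Modulo-2 division of 1110010011 by 1101:
  pos 0: 1110 XOR 1101 = 0011
  pos 2: 1101 XOR 1101 = 0000
Remainder = 011 (nonzero — an error is detected).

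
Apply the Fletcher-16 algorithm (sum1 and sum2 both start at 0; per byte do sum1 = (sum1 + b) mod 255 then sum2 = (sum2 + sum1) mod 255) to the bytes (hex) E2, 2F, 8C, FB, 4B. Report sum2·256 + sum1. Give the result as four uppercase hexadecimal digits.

Running sums (mod 255):
  after byte 0 (E2): sum1=226, sum2=226
  after byte 1 (2F): sum1=18, sum2=244
  after byte 2 (8C): sum1=158, sum2=147
  after byte 3 (FB): sum1=154, sum2=46
  after byte 4 (4B): sum1=229, sum2=20
Checksum = sum2·256 + sum1 = 20·256 + 229 = 5349 = 0x14E5.

14E5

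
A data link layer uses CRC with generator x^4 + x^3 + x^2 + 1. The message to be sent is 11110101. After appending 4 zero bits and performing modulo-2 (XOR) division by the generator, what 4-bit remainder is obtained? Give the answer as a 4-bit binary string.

Append 4 zeros: 111101010000. Divide by 11101 (XOR where the leading bit is 1):
  pos 0: 11110 XOR 11101 = 00011
  pos 3: 11101 XOR 11101 = 00000
Remainder (last 4 bits) = 0000. This is the CRC / FCS.

0000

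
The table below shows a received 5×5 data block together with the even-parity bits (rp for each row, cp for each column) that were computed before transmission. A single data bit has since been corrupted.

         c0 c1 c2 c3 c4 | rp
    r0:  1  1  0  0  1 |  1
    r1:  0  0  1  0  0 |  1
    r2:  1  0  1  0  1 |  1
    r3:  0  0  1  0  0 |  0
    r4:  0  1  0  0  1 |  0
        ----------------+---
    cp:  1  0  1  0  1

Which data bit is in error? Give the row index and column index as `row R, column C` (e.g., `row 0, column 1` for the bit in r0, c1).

row 3, column 0

Recompute each row's even parity and compare to rp:
  r0: data parity 1, sent rp 1 → ok
  r1: data parity 1, sent rp 1 → ok
  r2: data parity 1, sent rp 1 → ok
  r3: data parity 1, sent rp 0 → mismatch
  r4: data parity 0, sent rp 0 → ok
Recompute each column's even parity and compare to cp:
  c0: data parity 0, sent cp 1 → mismatch
  c1: data parity 0, sent cp 0 → ok
  c2: data parity 1, sent cp 1 → ok
  c3: data parity 0, sent cp 0 → ok
  c4: data parity 1, sent cp 1 → ok
Exactly one row (r3) and one column (c0) fail → the flipped bit is at their intersection.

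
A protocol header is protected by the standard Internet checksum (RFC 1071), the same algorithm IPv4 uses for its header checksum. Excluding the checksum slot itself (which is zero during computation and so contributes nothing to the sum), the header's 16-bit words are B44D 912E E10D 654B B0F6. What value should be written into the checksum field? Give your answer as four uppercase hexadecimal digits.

One's-complement addition (fold any carry out of bit 15 back into bit 0):
  0xB44D + 0x912E = 0x1457B → wrap carry → 0x457C
  0x457C + 0xE10D = 0x12689 → wrap carry → 0x268A
  0x268A + 0x654B = 0x08BD5
  0x8BD5 + 0xB0F6 = 0x13CCB → wrap carry → 0x3CCC
One's-complement sum = 0x3CCC.
Checksum = ~0x3CCC & 0xFFFF = 0xC333.

C333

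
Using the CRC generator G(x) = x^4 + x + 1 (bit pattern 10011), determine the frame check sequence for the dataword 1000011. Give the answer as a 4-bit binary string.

0010

Append 4 zeros: 10000110000. Divide by 10011 (XOR where the leading bit is 1):
  pos 0: 10000 XOR 10011 = 00011
  pos 3: 11110 XOR 10011 = 01101
  pos 4: 11010 XOR 10011 = 01001
  pos 5: 10010 XOR 10011 = 00001
Remainder (last 4 bits) = 0010. This is the CRC / FCS.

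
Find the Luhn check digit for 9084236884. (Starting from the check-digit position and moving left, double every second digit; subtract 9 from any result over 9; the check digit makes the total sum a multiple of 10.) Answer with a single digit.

Partial digits right→left: 4 8 8 6 3 2 4 8 0 9
Double every second digit counting from the check-digit position (so the 1st, 3rd, 5th, ... of the partial from the right).
  doubled (with −9 where >9): 8 7 6 8 0 → sum 29
  kept as-is: 8 6 2 8 9 → sum 33
Total = 29 + 33 = 62.
Check digit = (10 − (62 mod 10)) mod 10 = 8.

8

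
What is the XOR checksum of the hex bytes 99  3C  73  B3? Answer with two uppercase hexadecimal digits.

XOR the bytes together:
  start with 0x99
  0x99 ⊕ 0x3C = 0xA5
  0xA5 ⊕ 0x73 = 0xD6
  0xD6 ⊕ 0xB3 = 0x65

65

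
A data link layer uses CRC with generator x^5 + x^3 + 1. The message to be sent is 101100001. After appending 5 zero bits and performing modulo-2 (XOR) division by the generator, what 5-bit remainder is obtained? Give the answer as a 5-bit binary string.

00000

Append 5 zeros: 10110000100000. Divide by 101001 (XOR where the leading bit is 1):
  pos 0: 101100 XOR 101001 = 000101
  pos 3: 101001 XOR 101001 = 000000
Remainder (last 5 bits) = 00000. This is the CRC / FCS.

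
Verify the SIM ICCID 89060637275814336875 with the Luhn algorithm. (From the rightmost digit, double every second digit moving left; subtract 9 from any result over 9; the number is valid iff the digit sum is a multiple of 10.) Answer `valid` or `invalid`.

From the right, keep odd positions and double even positions (subtract 9 from any doubled value over 9):
  doubled (positions 2,4,...): 5 3 6 2 1 4 6 0 0 7 → sum 34
  kept (positions 1,3,...): 5 8 3 4 8 7 7 6 6 9 → sum 63
Total = 97.
97 mod 10 = 7, so the number is invalid.

invalid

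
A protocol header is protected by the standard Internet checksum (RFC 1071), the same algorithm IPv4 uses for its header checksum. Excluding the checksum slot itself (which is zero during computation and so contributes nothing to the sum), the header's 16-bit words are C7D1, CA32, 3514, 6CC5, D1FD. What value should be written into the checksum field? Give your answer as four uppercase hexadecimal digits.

FA23

One's-complement addition (fold any carry out of bit 15 back into bit 0):
  0xC7D1 + 0xCA32 = 0x19203 → wrap carry → 0x9204
  0x9204 + 0x3514 = 0x0C718
  0xC718 + 0x6CC5 = 0x133DD → wrap carry → 0x33DE
  0x33DE + 0xD1FD = 0x105DB → wrap carry → 0x05DC
One's-complement sum = 0x05DC.
Checksum = ~0x05DC & 0xFFFF = 0xFA23.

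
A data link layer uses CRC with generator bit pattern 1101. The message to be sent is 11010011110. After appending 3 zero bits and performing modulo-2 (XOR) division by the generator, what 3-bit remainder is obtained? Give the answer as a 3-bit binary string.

Append 3 zeros: 11010011110000. Divide by 1101 (XOR where the leading bit is 1):
  pos 0: 1101 XOR 1101 = 0000
  pos 6: 1111 XOR 1101 = 0010
  pos 8: 1000 XOR 1101 = 0101
  pos 9: 1010 XOR 1101 = 0111
  pos 10: 1110 XOR 1101 = 0011
Remainder (last 3 bits) = 011. This is the CRC / FCS.

011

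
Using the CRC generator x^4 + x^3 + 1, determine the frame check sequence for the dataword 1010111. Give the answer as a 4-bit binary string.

1001

Append 4 zeros: 10101110000. Divide by 11001 (XOR where the leading bit is 1):
  pos 0: 10101 XOR 11001 = 01100
  pos 1: 11001 XOR 11001 = 00000
  pos 6: 10000 XOR 11001 = 01001
Remainder (last 4 bits) = 1001. This is the CRC / FCS.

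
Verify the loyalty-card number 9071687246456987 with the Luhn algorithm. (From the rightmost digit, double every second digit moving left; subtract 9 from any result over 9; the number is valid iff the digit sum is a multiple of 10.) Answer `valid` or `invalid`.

From the right, keep odd positions and double even positions (subtract 9 from any doubled value over 9):
  doubled (positions 2,4,...): 7 3 8 8 5 3 5 9 → sum 48
  kept (positions 1,3,...): 7 9 5 6 2 8 1 0 → sum 38
Total = 86.
86 mod 10 = 6, so the number is invalid.

invalid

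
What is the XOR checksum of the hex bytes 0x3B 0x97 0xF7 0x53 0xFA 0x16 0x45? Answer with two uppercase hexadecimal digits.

A1

XOR the bytes together:
  start with 0x3B
  0x3B ⊕ 0x97 = 0xAC
  0xAC ⊕ 0xF7 = 0x5B
  0x5B ⊕ 0x53 = 0x08
  0x08 ⊕ 0xFA = 0xF2
  0xF2 ⊕ 0x16 = 0xE4
  0xE4 ⊕ 0x45 = 0xA1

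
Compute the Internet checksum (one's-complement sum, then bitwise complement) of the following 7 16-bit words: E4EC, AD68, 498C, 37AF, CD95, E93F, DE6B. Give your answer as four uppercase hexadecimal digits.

572D

One's-complement addition (fold any carry out of bit 15 back into bit 0):
  0xE4EC + 0xAD68 = 0x19254 → wrap carry → 0x9255
  0x9255 + 0x498C = 0x0DBE1
  0xDBE1 + 0x37AF = 0x11390 → wrap carry → 0x1391
  0x1391 + 0xCD95 = 0x0E126
  0xE126 + 0xE93F = 0x1CA65 → wrap carry → 0xCA66
  0xCA66 + 0xDE6B = 0x1A8D1 → wrap carry → 0xA8D2
One's-complement sum = 0xA8D2.
Checksum = ~0xA8D2 & 0xFFFF = 0x572D.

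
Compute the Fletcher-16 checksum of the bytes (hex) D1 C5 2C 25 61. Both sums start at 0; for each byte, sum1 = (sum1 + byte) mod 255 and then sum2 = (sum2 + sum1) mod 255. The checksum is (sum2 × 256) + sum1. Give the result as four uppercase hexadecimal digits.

Running sums (mod 255):
  after byte 0 (D1): sum1=209, sum2=209
  after byte 1 (C5): sum1=151, sum2=105
  after byte 2 (2C): sum1=195, sum2=45
  after byte 3 (25): sum1=232, sum2=22
  after byte 4 (61): sum1=74, sum2=96
Checksum = sum2·256 + sum1 = 96·256 + 74 = 24650 = 0x604A.

604A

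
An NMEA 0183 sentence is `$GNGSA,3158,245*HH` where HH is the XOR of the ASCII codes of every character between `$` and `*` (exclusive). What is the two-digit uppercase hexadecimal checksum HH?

XOR the ASCII codes of the payload characters:
  'G' = 0x47 → acc = 0x47
  'N' = 0x4E → acc = 0x09
  'G' = 0x47 → acc = 0x4E
  'S' = 0x53 → acc = 0x1D
  'A' = 0x41 → acc = 0x5C
  ',' = 0x2C → acc = 0x70
  '3' = 0x33 → acc = 0x43
  '1' = 0x31 → acc = 0x72
  '5' = 0x35 → acc = 0x47
  '8' = 0x38 → acc = 0x7F
  ',' = 0x2C → acc = 0x53
  '2' = 0x32 → acc = 0x61
  '4' = 0x34 → acc = 0x55
  '5' = 0x35 → acc = 0x60
Checksum = 0x60.

60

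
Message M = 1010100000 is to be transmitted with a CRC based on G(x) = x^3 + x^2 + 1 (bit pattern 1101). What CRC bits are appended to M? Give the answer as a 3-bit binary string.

100

Append 3 zeros: 1010100000000. Divide by 1101 (XOR where the leading bit is 1):
  pos 0: 1010 XOR 1101 = 0111
  pos 1: 1111 XOR 1101 = 0010
  pos 3: 1000 XOR 1101 = 0101
  pos 4: 1010 XOR 1101 = 0111
  pos 5: 1110 XOR 1101 = 0011
  pos 7: 1100 XOR 1101 = 0001
Remainder (last 3 bits) = 100. This is the CRC / FCS.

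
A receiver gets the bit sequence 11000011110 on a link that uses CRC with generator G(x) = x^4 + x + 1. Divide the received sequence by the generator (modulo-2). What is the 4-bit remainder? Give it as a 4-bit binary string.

Modulo-2 division of 11000011110 by 10011:
  pos 0: 11000 XOR 10011 = 01011
  pos 1: 10110 XOR 10011 = 00101
  pos 3: 10111 XOR 10011 = 00100
  pos 5: 10011 XOR 10011 = 00000
Remainder = 0000 (zero — the frame passes the CRC check).

0000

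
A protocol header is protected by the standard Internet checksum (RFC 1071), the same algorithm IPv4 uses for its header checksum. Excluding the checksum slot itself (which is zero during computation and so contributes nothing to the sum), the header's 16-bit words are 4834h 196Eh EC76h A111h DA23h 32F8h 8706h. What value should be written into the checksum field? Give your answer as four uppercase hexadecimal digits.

One's-complement addition (fold any carry out of bit 15 back into bit 0):
  0x4834 + 0x196E = 0x061A2
  0x61A2 + 0xEC76 = 0x14E18 → wrap carry → 0x4E19
  0x4E19 + 0xA111 = 0x0EF2A
  0xEF2A + 0xDA23 = 0x1C94D → wrap carry → 0xC94E
  0xC94E + 0x32F8 = 0x0FC46
  0xFC46 + 0x8706 = 0x1834C → wrap carry → 0x834D
One's-complement sum = 0x834D.
Checksum = ~0x834D & 0xFFFF = 0x7CB2.

7CB2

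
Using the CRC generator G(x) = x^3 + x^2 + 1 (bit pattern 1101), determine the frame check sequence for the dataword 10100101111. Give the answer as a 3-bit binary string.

Append 3 zeros: 10100101111000. Divide by 1101 (XOR where the leading bit is 1):
  pos 0: 1010 XOR 1101 = 0111
  pos 1: 1110 XOR 1101 = 0011
  pos 3: 1110 XOR 1101 = 0011
  pos 5: 1111 XOR 1101 = 0010
  pos 7: 1011 XOR 1101 = 0110
  pos 8: 1100 XOR 1101 = 0001
Remainder (last 3 bits) = 100. This is the CRC / FCS.

100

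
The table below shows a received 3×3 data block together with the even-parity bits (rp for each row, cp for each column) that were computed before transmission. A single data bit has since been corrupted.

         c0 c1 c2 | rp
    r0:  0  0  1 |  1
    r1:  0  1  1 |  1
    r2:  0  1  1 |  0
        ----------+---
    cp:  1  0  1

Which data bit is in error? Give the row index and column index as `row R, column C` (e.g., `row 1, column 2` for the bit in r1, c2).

Recompute each row's even parity and compare to rp:
  r0: data parity 1, sent rp 1 → ok
  r1: data parity 0, sent rp 1 → mismatch
  r2: data parity 0, sent rp 0 → ok
Recompute each column's even parity and compare to cp:
  c0: data parity 0, sent cp 1 → mismatch
  c1: data parity 0, sent cp 0 → ok
  c2: data parity 1, sent cp 1 → ok
Exactly one row (r1) and one column (c0) fail → the flipped bit is at their intersection.

row 1, column 0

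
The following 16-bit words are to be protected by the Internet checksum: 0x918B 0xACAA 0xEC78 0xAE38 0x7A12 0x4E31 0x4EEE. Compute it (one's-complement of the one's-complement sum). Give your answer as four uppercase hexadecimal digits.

One's-complement addition (fold any carry out of bit 15 back into bit 0):
  0x918B + 0xACAA = 0x13E35 → wrap carry → 0x3E36
  0x3E36 + 0xEC78 = 0x12AAE → wrap carry → 0x2AAF
  0x2AAF + 0xAE38 = 0x0D8E7
  0xD8E7 + 0x7A12 = 0x152F9 → wrap carry → 0x52FA
  0x52FA + 0x4E31 = 0x0A12B
  0xA12B + 0x4EEE = 0x0F019
One's-complement sum = 0xF019.
Checksum = ~0xF019 & 0xFFFF = 0x0FE6.

0FE6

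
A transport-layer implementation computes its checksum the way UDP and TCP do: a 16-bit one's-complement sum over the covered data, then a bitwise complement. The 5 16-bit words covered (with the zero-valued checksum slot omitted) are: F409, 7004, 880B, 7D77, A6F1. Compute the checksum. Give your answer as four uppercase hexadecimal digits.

EF7C

One's-complement addition (fold any carry out of bit 15 back into bit 0):
  0xF409 + 0x7004 = 0x1640D → wrap carry → 0x640E
  0x640E + 0x880B = 0x0EC19
  0xEC19 + 0x7D77 = 0x16990 → wrap carry → 0x6991
  0x6991 + 0xA6F1 = 0x11082 → wrap carry → 0x1083
One's-complement sum = 0x1083.
Checksum = ~0x1083 & 0xFFFF = 0xEF7C.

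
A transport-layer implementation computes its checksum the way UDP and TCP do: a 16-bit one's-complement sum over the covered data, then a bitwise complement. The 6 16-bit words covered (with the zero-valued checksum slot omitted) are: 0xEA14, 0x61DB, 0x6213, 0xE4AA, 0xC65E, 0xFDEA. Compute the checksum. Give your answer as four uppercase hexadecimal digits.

A907

One's-complement addition (fold any carry out of bit 15 back into bit 0):
  0xEA14 + 0x61DB = 0x14BEF → wrap carry → 0x4BF0
  0x4BF0 + 0x6213 = 0x0AE03
  0xAE03 + 0xE4AA = 0x192AD → wrap carry → 0x92AE
  0x92AE + 0xC65E = 0x1590C → wrap carry → 0x590D
  0x590D + 0xFDEA = 0x156F7 → wrap carry → 0x56F8
One's-complement sum = 0x56F8.
Checksum = ~0x56F8 & 0xFFFF = 0xA907.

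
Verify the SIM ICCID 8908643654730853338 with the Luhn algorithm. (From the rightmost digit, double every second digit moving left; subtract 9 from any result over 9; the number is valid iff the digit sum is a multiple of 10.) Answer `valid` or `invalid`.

invalid

From the right, keep odd positions and double even positions (subtract 9 from any doubled value over 9):
  doubled (positions 2,4,...): 6 6 7 6 8 3 8 7 9 → sum 60
  kept (positions 1,3,...): 8 3 5 0 7 5 3 6 0 8 → sum 45
Total = 105.
105 mod 10 = 5, so the number is invalid.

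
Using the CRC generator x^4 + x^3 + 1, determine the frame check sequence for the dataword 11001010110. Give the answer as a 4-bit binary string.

1010

Append 4 zeros: 110010101100000. Divide by 11001 (XOR where the leading bit is 1):
  pos 0: 11001 XOR 11001 = 00000
  pos 6: 10110 XOR 11001 = 01111
  pos 7: 11110 XOR 11001 = 00111
  pos 9: 11100 XOR 11001 = 00101
Remainder (last 4 bits) = 1010. This is the CRC / FCS.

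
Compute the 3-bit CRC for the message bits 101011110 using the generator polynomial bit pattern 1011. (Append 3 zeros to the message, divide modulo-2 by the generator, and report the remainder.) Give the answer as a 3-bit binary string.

Append 3 zeros: 101011110000. Divide by 1011 (XOR where the leading bit is 1):
  pos 0: 1010 XOR 1011 = 0001
  pos 3: 1111 XOR 1011 = 0100
  pos 4: 1001 XOR 1011 = 0010
  pos 6: 1000 XOR 1011 = 0011
  pos 8: 1100 XOR 1011 = 0111
Remainder (last 3 bits) = 111. This is the CRC / FCS.

111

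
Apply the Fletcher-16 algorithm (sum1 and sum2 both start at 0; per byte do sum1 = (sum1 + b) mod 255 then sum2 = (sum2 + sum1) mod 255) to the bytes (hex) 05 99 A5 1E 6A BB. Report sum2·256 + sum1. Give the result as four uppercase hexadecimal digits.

Running sums (mod 255):
  after byte 0 (05): sum1=5, sum2=5
  after byte 1 (99): sum1=158, sum2=163
  after byte 2 (A5): sum1=68, sum2=231
  after byte 3 (1E): sum1=98, sum2=74
  after byte 4 (6A): sum1=204, sum2=23
  after byte 5 (BB): sum1=136, sum2=159
Checksum = sum2·256 + sum1 = 159·256 + 136 = 40840 = 0x9F88.

9F88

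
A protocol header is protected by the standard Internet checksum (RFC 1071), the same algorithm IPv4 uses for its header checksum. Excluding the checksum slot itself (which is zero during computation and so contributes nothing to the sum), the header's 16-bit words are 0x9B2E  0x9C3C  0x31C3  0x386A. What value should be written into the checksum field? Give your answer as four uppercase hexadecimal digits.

5E67

One's-complement addition (fold any carry out of bit 15 back into bit 0):
  0x9B2E + 0x9C3C = 0x1376A → wrap carry → 0x376B
  0x376B + 0x31C3 = 0x0692E
  0x692E + 0x386A = 0x0A198
One's-complement sum = 0xA198.
Checksum = ~0xA198 & 0xFFFF = 0x5E67.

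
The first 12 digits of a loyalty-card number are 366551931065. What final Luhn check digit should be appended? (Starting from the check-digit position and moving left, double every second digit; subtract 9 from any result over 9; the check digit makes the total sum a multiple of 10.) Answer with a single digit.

7

Partial digits right→left: 5 6 0 1 3 9 1 5 5 6 6 3
Double every second digit counting from the check-digit position (so the 1st, 3rd, 5th, ... of the partial from the right).
  doubled (with −9 where >9): 1 0 6 2 1 3 → sum 13
  kept as-is: 6 1 9 5 6 3 → sum 30
Total = 13 + 30 = 43.
Check digit = (10 − (43 mod 10)) mod 10 = 7.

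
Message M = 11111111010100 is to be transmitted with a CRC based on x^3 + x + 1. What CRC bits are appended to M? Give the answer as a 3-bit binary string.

010

Append 3 zeros: 11111111010100000. Divide by 1011 (XOR where the leading bit is 1):
  pos 0: 1111 XOR 1011 = 0100
  pos 1: 1001 XOR 1011 = 0010
  pos 3: 1011 XOR 1011 = 0000
  pos 7: 1010 XOR 1011 = 0001
  pos 10: 1100 XOR 1011 = 0111
  pos 11: 1110 XOR 1011 = 0101
  pos 12: 1010 XOR 1011 = 0001
Remainder (last 3 bits) = 010. This is the CRC / FCS.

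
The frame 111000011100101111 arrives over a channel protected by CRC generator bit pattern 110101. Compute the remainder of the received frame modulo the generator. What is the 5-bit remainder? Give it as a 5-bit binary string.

Modulo-2 division of 111000011100101111 by 110101:
  pos 0: 111000 XOR 110101 = 001101
  pos 2: 110101 XOR 110101 = 000000
  pos 8: 110010 XOR 110101 = 000111
  pos 11: 111111 XOR 110101 = 001010
Remainder = 10101 (nonzero — an error is detected).

10101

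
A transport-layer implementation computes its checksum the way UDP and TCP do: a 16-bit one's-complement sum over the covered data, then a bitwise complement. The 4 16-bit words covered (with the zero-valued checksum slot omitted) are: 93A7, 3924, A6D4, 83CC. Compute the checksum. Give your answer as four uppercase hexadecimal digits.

One's-complement addition (fold any carry out of bit 15 back into bit 0):
  0x93A7 + 0x3924 = 0x0CCCB
  0xCCCB + 0xA6D4 = 0x1739F → wrap carry → 0x73A0
  0x73A0 + 0x83CC = 0x0F76C
One's-complement sum = 0xF76C.
Checksum = ~0xF76C & 0xFFFF = 0x0893.

0893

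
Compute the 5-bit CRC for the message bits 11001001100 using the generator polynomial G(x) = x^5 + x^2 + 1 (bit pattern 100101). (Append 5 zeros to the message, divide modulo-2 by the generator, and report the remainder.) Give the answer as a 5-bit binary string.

11100

Append 5 zeros: 1100100110000000. Divide by 100101 (XOR where the leading bit is 1):
  pos 0: 110010 XOR 100101 = 010111
  pos 1: 101110 XOR 100101 = 001011
  pos 3: 101111 XOR 100101 = 001010
  pos 5: 101000 XOR 100101 = 001101
  pos 7: 110100 XOR 100101 = 010001
  pos 8: 100010 XOR 100101 = 000111
Remainder (last 5 bits) = 11100. This is the CRC / FCS.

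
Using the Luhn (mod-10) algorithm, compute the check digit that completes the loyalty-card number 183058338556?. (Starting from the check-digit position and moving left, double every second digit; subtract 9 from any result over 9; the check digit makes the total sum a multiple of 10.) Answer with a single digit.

1

Partial digits right→left: 6 5 5 8 3 3 8 5 0 3 8 1
Double every second digit counting from the check-digit position (so the 1st, 3rd, 5th, ... of the partial from the right).
  doubled (with −9 where >9): 3 1 6 7 0 7 → sum 24
  kept as-is: 5 8 3 5 3 1 → sum 25
Total = 24 + 25 = 49.
Check digit = (10 − (49 mod 10)) mod 10 = 1.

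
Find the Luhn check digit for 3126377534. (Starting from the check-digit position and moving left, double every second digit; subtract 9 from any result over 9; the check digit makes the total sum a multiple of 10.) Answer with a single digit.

3

Partial digits right→left: 4 3 5 7 7 3 6 2 1 3
Double every second digit counting from the check-digit position (so the 1st, 3rd, 5th, ... of the partial from the right).
  doubled (with −9 where >9): 8 1 5 3 2 → sum 19
  kept as-is: 3 7 3 2 3 → sum 18
Total = 19 + 18 = 37.
Check digit = (10 − (37 mod 10)) mod 10 = 3.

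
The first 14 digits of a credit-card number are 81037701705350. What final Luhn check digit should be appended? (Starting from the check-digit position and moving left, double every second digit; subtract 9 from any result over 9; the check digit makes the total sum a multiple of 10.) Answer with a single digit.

7

Partial digits right→left: 0 5 3 5 0 7 1 0 7 7 3 0 1 8
Double every second digit counting from the check-digit position (so the 1st, 3rd, 5th, ... of the partial from the right).
  doubled (with −9 where >9): 0 6 0 2 5 6 2 → sum 21
  kept as-is: 5 5 7 0 7 0 8 → sum 32
Total = 21 + 32 = 53.
Check digit = (10 − (53 mod 10)) mod 10 = 7.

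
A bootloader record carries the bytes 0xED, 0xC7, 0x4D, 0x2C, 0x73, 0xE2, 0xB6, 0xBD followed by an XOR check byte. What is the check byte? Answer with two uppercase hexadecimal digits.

D1

XOR the bytes together:
  start with 0xED
  0xED ⊕ 0xC7 = 0x2A
  0x2A ⊕ 0x4D = 0x67
  0x67 ⊕ 0x2C = 0x4B
  0x4B ⊕ 0x73 = 0x38
  0x38 ⊕ 0xE2 = 0xDA
  0xDA ⊕ 0xB6 = 0x6C
  0x6C ⊕ 0xBD = 0xD1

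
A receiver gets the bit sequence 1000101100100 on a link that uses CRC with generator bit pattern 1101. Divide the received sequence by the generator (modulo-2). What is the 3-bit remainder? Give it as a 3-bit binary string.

Modulo-2 division of 1000101100100 by 1101:
  pos 0: 1000 XOR 1101 = 0101
  pos 1: 1011 XOR 1101 = 0110
  pos 2: 1100 XOR 1101 = 0001
  pos 5: 1110 XOR 1101 = 0011
  pos 7: 1101 XOR 1101 = 0000
Remainder = 000 (zero — the frame passes the CRC check).

000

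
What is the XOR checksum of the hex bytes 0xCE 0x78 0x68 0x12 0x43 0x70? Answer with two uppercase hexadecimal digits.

FF

XOR the bytes together:
  start with 0xCE
  0xCE ⊕ 0x78 = 0xB6
  0xB6 ⊕ 0x68 = 0xDE
  0xDE ⊕ 0x12 = 0xCC
  0xCC ⊕ 0x43 = 0x8F
  0x8F ⊕ 0x70 = 0xFF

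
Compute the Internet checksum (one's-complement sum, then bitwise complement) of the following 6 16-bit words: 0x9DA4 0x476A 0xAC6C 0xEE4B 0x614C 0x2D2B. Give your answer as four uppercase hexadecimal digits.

F1C0

One's-complement addition (fold any carry out of bit 15 back into bit 0):
  0x9DA4 + 0x476A = 0x0E50E
  0xE50E + 0xAC6C = 0x1917A → wrap carry → 0x917B
  0x917B + 0xEE4B = 0x17FC6 → wrap carry → 0x7FC7
  0x7FC7 + 0x614C = 0x0E113
  0xE113 + 0x2D2B = 0x10E3E → wrap carry → 0x0E3F
One's-complement sum = 0x0E3F.
Checksum = ~0x0E3F & 0xFFFF = 0xF1C0.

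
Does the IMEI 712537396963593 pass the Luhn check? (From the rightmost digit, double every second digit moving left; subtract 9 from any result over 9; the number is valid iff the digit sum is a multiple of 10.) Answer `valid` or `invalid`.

From the right, keep odd positions and double even positions (subtract 9 from any doubled value over 9):
  doubled (positions 2,4,...): 9 6 9 9 5 1 2 → sum 41
  kept (positions 1,3,...): 3 5 6 6 3 3 2 7 → sum 35
Total = 76.
76 mod 10 = 6, so the number is invalid.

invalid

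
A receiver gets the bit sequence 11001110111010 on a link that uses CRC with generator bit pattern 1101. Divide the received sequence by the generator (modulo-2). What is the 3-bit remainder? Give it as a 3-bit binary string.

Modulo-2 division of 11001110111010 by 1101:
  pos 0: 1100 XOR 1101 = 0001
  pos 3: 1111 XOR 1101 = 0010
  pos 5: 1001 XOR 1101 = 0100
  pos 6: 1001 XOR 1101 = 0100
  pos 7: 1001 XOR 1101 = 0100
  pos 8: 1000 XOR 1101 = 0101
  pos 9: 1011 XOR 1101 = 0110
  pos 10: 1100 XOR 1101 = 0001
Remainder = 001 (nonzero — an error is detected).

001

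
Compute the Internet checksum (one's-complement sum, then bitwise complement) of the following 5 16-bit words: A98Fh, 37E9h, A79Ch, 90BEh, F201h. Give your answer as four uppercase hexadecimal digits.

F429

One's-complement addition (fold any carry out of bit 15 back into bit 0):
  0xA98F + 0x37E9 = 0x0E178
  0xE178 + 0xA79C = 0x18914 → wrap carry → 0x8915
  0x8915 + 0x90BE = 0x119D3 → wrap carry → 0x19D4
  0x19D4 + 0xF201 = 0x10BD5 → wrap carry → 0x0BD6
One's-complement sum = 0x0BD6.
Checksum = ~0x0BD6 & 0xFFFF = 0xF429.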